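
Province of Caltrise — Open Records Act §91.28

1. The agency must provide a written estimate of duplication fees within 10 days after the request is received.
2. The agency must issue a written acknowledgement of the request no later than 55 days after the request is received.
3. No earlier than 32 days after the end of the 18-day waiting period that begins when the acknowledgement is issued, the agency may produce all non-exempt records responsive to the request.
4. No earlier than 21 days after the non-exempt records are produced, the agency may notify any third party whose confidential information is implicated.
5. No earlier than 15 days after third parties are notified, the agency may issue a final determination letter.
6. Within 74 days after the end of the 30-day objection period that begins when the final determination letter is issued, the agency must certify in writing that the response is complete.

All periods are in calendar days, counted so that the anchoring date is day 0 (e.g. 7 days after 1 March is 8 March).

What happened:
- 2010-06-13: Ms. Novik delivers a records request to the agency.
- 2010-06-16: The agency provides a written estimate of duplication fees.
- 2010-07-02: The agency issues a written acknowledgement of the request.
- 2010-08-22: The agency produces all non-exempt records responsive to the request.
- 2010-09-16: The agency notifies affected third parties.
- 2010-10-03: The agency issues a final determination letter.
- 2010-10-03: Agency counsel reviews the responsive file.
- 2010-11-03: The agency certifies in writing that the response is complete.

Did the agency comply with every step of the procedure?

Step 1 — counting 10 days from 2010-06-13 (when the request is received) gives a deadline of 2010-06-23; done 2010-06-16 — timely.
Step 2 — counting 55 days from 2010-06-13 (when the request is received) gives a deadline of 2010-08-07; done 2010-07-02 — timely.
Step 3 — must wait 32 days from 2010-07-20 (end of the 18-day waiting period, which began when the acknowledgement is issued on 2010-07-02), so not before 2010-08-21; 2010-08-22 is on or after that date.
Step 4 — must wait 21 days from 2010-08-22 (when the non-exempt records are produced), so not before 2010-09-12; 2010-09-16 is on or after that date.
Step 5 — must wait 15 days from 2010-09-16 (when third parties are notified), so not before 2010-10-01; done 2010-10-03, after the minimum wait.
Step 6 — counting 74 days from 2010-11-02 (end of the 30-day objection period, which began when the final determination letter is issued on 2010-10-03) gives a deadline of 2011-01-15; 2010-11-03 is within that limit.

Yes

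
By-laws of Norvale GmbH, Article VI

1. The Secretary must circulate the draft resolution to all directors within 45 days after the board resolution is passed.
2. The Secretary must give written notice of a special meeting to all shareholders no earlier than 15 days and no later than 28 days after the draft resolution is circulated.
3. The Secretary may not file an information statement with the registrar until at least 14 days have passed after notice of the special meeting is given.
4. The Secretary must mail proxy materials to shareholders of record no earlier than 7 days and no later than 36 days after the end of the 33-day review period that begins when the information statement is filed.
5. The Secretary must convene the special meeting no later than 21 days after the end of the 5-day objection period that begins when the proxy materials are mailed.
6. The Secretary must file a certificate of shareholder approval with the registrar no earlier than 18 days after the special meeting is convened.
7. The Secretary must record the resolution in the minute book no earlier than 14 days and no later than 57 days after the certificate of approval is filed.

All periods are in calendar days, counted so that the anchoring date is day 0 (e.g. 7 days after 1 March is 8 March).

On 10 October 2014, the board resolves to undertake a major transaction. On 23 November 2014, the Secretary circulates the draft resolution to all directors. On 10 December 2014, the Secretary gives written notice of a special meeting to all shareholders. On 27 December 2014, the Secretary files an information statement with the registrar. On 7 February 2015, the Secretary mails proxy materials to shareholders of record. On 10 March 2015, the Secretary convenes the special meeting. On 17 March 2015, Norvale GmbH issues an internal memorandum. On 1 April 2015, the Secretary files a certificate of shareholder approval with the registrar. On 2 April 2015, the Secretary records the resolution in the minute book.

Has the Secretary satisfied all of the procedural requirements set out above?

No

(1) due by 10 October 2014 + 45 days = 24 November 2014; completed 23 November 2014, before the deadline.
(2) the permitted window runs from 23 November 2014 + 15 = 8 December 2014 to 23 November 2014 + 28 = 21 December 2014; 10 December 2014 falls inside that range.
(3) permitted from 10 December 2014 + 14 days = 24 December 2014 onward; 27 December 2014 is on or after that date.
(4) the permitted window runs from 29 January 2015 + 7 = 5 February 2015 to 29 January 2015 + 36 = 6 March 2015; done 7 February 2015, which is between those dates.
(5) due by 12 February 2015 + 21 days = 5 March 2015; 10 March 2015 misses that deadline by 5 days.
The procedure was therefore not followed at step 5.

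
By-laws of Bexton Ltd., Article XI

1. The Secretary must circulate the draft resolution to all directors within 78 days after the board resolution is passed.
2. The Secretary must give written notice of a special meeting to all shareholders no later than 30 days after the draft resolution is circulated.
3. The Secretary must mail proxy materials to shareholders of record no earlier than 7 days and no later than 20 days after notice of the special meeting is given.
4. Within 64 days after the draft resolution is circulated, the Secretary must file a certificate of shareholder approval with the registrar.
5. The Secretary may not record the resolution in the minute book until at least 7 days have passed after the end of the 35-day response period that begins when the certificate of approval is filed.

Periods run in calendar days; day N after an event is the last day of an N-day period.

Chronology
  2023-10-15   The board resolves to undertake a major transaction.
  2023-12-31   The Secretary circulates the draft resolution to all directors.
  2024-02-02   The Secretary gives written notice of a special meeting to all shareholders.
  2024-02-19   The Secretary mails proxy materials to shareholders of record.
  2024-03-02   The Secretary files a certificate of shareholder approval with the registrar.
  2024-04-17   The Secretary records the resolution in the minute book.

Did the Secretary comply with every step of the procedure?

Step 1: 78 days after 2023-10-15 (when the board resolution is passed) is 2024-01-01; done 2023-12-31 — timely.
Step 2: 30 days after 2023-12-31 (when the draft resolution is circulated) is 2024-01-30; not done until 2024-02-02, 3 days after the deadline.

No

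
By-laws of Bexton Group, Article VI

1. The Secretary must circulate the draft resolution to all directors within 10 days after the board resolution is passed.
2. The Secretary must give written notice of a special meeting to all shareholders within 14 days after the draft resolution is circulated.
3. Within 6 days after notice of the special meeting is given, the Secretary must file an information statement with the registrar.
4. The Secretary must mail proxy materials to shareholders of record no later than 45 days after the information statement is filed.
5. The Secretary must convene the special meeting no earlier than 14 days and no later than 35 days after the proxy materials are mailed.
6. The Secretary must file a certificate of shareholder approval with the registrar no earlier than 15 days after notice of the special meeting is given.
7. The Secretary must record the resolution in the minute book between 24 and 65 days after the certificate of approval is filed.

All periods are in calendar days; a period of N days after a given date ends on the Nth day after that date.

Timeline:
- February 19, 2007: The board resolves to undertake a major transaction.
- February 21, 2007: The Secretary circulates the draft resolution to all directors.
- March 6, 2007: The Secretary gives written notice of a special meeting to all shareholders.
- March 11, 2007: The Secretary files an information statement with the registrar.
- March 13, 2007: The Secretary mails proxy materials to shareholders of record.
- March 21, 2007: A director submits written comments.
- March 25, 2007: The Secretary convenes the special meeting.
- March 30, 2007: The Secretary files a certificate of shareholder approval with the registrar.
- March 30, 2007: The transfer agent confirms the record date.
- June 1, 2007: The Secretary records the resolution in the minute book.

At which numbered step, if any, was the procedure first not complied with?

Step 1: 10 days after February 19, 2007 (when the board resolution is passed) is March 1, 2007; February 21, 2007 is within that limit.
Step 2: 14 days after February 21, 2007 (when the draft resolution is circulated) is March 7, 2007; completed March 6, 2007, before the deadline.
Step 3: 6 days after March 6, 2007 (when notice of the special meeting is given) is March 12, 2007; March 11, 2007 is within that limit.
Step 4: 45 days after March 11, 2007 (when the information statement is filed) is April 25, 2007; March 13, 2007 is within that limit.
Step 5: the window is 14–35 days after March 13, 2007 (when the proxy materials are mailed), so March 27, 2007 through April 17, 2007; done March 25, 2007 — 2 days before the window opened.

Step 5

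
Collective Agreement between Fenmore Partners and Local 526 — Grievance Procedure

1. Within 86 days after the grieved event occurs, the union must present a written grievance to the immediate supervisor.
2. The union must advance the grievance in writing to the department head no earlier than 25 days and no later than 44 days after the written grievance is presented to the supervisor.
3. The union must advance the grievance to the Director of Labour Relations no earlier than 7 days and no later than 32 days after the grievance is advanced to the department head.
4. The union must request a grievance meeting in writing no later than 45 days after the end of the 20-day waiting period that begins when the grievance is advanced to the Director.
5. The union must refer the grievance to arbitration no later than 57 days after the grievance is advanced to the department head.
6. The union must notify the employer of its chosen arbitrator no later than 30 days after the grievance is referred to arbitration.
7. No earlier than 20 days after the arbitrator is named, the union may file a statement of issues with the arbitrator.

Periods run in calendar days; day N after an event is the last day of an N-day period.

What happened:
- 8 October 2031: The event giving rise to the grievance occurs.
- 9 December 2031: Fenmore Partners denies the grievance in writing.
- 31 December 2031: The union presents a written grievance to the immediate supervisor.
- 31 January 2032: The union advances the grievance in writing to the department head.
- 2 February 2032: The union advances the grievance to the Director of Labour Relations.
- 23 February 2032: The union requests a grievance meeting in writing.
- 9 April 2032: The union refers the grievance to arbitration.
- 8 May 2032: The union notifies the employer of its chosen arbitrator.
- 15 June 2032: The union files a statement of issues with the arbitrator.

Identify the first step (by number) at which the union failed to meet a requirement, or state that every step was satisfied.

Step 3

Step 1: 86 days after 8 October 2031 (when the grieved event occurs) is 2 January 2032; completed 31 December 2031, before the deadline.
Step 2: the window is 25–44 days after 31 December 2031 (when the written grievance is presented to the supervisor), so 25 January 2032 through 13 February 2032; done 31 January 2032 — within the window.
Step 3: the window is 7–32 days after 31 January 2032 (when the grievance is advanced to the department head), so 7 February 2032 through 3 March 2032; 2 February 2032 is 5 days too early.
The procedure was therefore not followed at step 3.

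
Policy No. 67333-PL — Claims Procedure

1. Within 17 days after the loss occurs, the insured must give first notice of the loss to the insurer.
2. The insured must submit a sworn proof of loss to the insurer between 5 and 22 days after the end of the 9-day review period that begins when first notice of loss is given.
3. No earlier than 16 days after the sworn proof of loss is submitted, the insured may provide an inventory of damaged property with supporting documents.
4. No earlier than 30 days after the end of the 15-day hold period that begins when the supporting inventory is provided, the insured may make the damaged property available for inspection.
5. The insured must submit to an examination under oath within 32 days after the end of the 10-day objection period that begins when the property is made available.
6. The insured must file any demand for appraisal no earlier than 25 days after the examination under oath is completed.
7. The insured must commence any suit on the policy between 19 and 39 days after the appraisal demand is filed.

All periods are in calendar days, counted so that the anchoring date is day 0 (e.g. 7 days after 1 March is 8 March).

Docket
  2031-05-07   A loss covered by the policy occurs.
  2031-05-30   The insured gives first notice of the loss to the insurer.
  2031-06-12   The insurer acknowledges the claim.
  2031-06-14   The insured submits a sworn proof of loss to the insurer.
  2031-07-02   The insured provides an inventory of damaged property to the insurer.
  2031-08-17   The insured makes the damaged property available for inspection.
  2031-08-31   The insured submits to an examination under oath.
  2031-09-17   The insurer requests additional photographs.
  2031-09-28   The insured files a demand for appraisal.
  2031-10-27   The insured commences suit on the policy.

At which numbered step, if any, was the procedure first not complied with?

Step 1

Step 1 — counting 17 days from 2031-05-07 (when the loss occurs) gives a deadline of 2031-05-24; 2031-05-30 misses that deadline by 6 days.
That is the first point of non-compliance.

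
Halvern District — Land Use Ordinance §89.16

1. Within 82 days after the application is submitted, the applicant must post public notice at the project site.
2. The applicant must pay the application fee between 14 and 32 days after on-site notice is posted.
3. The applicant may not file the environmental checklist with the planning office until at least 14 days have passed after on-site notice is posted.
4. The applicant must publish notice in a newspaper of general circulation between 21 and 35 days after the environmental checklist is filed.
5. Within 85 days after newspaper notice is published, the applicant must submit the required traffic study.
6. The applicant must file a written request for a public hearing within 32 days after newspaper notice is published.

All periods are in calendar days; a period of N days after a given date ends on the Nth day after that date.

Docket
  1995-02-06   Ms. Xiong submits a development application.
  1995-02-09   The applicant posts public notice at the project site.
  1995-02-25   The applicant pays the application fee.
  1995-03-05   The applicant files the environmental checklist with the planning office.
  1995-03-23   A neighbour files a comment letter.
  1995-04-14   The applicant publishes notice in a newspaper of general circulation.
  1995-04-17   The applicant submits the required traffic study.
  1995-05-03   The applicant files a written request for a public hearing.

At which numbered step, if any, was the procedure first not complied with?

Step 1 — counting 82 days from 1995-02-06 (when the application is submitted) gives a deadline of 1995-04-29; completed 1995-02-09, before the deadline.
Step 2 — 14 and 32 days from 1995-02-09 (when on-site notice is posted) are 1995-02-23 and 1995-03-13 respectively; 1995-02-25 falls inside that range.
Step 3 — must wait 14 days from 1995-02-09 (when on-site notice is posted), so not before 1995-02-23; 1995-03-05 is on or after that date.
Step 4 — 21 and 35 days from 1995-03-05 (when the environmental checklist is filed) are 1995-03-26 and 1995-04-09 respectively; done 1995-04-14 — 5 days after the window closed.
The procedure was therefore not followed at step 4.

Step 4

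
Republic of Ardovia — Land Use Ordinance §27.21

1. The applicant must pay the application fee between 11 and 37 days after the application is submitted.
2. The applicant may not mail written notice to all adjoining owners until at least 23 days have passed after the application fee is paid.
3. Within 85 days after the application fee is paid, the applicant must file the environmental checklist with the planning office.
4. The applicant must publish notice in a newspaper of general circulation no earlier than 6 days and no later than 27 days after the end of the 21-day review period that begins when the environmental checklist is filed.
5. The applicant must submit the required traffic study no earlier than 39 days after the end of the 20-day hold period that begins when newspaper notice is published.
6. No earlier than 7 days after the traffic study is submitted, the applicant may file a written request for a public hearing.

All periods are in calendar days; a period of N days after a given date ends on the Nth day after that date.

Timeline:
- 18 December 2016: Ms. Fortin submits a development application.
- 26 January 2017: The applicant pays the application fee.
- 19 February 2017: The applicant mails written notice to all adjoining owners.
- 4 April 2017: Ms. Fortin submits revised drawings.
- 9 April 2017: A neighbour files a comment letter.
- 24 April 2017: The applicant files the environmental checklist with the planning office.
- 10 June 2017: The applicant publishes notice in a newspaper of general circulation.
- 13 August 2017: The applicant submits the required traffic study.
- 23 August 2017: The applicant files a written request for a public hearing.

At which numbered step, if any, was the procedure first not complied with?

Step 1

(1) the permitted window runs from 18 December 2016 + 11 = 29 December 2016 to 18 December 2016 + 37 = 24 January 2017; 26 January 2017 is 2 days past the end of the window.
Later steps need not be reached.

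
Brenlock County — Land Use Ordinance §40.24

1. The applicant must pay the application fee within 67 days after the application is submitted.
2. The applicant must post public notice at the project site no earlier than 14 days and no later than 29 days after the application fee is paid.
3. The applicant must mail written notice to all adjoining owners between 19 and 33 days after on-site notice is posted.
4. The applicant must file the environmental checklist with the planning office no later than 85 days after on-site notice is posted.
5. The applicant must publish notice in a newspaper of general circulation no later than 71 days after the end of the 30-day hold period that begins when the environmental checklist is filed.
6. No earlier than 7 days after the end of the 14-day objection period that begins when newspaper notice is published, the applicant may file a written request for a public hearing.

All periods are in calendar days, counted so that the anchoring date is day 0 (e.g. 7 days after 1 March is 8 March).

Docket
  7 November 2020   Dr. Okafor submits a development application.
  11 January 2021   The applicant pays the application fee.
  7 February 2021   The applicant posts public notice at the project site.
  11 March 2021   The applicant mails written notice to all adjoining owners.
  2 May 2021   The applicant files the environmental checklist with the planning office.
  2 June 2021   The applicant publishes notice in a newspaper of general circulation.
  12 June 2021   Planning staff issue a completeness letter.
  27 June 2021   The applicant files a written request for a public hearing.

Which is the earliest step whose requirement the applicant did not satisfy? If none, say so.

Step 1: 67 days after 7 November 2020 (when the application is submitted) is 13 January 2021; completed 11 January 2021, before the deadline.
Step 2: the window is 14–29 days after 11 January 2021 (when the application fee is paid), so 25 January 2021 through 9 February 2021; 7 February 2021 falls inside that range.
Step 3: the window is 19–33 days after 7 February 2021 (when on-site notice is posted), so 26 February 2021 through 12 March 2021; done 11 March 2021 — within the window.
Step 4: 85 days after 7 February 2021 (when on-site notice is posted) is 3 May 2021; completed 2 May 2021, before the deadline.
Step 5: 71 days after 1 June 2021 (end of the 30-day hold period, which began when the environmental checklist is filed on 2 May 2021) is 11 August 2021; completed 2 June 2021, before the deadline.
Step 6: the earliest permitted date is 7 days after 16 June 2021 (end of the 14-day objection period, which began when newspaper notice is published on 2 June 2021), i.e. 23 June 2021; done 27 June 2021 — permitted.

None — every step was satisfied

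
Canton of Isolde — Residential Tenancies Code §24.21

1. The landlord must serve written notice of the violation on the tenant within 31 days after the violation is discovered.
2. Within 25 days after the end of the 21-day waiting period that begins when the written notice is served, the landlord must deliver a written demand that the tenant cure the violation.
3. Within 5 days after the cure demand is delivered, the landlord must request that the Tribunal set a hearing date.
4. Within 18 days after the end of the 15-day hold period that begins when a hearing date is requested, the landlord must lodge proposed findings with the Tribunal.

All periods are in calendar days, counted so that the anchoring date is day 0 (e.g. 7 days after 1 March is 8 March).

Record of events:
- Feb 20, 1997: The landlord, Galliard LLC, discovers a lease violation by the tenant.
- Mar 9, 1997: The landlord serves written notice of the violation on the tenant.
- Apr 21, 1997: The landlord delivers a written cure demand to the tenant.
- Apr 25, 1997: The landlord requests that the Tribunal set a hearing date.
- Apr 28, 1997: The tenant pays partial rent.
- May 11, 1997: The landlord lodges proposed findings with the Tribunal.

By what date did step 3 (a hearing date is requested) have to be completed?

Apr 26, 1997

Step 3 runs from Apr 21, 1997, when the cure demand is delivered. 5 days after Apr 21, 1997 is Apr 26, 1997.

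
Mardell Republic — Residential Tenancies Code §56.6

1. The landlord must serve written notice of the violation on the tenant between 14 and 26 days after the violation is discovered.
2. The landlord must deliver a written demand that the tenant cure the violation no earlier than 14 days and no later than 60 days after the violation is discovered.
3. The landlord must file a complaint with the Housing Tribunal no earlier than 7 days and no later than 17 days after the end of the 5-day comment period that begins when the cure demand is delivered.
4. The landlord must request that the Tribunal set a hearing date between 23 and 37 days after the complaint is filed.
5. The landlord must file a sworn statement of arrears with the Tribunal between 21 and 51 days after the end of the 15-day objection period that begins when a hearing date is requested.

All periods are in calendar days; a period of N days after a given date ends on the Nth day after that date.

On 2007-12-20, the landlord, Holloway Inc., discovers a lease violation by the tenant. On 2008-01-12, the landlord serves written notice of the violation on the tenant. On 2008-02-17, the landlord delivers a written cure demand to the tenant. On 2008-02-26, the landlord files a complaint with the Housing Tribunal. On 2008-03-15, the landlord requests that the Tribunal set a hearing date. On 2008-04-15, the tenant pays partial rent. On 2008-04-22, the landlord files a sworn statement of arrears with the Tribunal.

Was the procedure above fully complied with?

(1) the permitted window runs from 2007-12-20 + 14 = 2008-01-03 to 2007-12-20 + 26 = 2008-01-15; 2008-01-12 falls inside that range.
(2) the permitted window runs from 2007-12-20 + 14 = 2008-01-03 to 2007-12-20 + 60 = 2008-02-18; 2008-02-17 falls inside that range.
(3) the permitted window runs from 2008-02-22 + 7 = 2008-02-29 to 2008-02-22 + 17 = 2008-03-10; done 2008-02-26 — 3 days before the window opened.
That is the first point of non-compliance.

No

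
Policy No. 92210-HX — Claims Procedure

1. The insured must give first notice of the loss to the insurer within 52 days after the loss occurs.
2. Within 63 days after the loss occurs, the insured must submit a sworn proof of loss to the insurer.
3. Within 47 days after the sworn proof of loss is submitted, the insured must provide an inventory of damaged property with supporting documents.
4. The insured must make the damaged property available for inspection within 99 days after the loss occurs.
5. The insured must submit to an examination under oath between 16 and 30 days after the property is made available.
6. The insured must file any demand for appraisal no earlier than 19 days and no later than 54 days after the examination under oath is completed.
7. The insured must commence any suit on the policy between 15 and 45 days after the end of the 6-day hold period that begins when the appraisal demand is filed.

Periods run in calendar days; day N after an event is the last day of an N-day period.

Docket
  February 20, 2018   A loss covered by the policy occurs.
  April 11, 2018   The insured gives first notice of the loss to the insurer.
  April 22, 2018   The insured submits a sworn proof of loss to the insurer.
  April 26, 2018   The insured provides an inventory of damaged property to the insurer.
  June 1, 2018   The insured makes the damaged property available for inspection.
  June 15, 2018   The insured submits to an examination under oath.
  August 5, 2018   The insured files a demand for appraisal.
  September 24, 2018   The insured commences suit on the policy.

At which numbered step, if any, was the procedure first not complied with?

Step 4

Step 1: 52 days after February 20, 2018 (when the loss occurs) is April 13, 2018; done April 11, 2018 — timely.
Step 2: 63 days after February 20, 2018 (when the loss occurs) is April 24, 2018; completed April 22, 2018, before the deadline.
Step 3: 47 days after April 22, 2018 (when the sworn proof of loss is submitted) is June 8, 2018; completed April 26, 2018, before the deadline.
Step 4: 99 days after February 20, 2018 (when the loss occurs) is May 30, 2018; June 1, 2018 misses that deadline by 2 days.
The procedure was therefore not followed at step 4.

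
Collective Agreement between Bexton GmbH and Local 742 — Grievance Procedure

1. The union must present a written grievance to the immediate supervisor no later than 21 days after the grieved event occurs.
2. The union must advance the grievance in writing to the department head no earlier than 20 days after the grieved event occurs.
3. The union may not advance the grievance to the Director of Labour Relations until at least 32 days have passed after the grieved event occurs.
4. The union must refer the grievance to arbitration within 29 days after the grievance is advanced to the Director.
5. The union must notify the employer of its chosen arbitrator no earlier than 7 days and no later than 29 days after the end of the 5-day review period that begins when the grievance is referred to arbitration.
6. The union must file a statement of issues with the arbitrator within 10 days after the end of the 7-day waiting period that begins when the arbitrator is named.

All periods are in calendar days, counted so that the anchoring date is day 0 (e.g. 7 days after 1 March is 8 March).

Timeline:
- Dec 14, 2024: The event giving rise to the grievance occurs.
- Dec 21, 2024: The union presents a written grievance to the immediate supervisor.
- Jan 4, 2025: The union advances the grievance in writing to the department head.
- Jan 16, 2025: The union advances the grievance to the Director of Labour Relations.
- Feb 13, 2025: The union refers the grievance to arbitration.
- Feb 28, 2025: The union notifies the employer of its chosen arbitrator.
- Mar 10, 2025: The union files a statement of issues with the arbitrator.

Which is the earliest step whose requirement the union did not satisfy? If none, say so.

Step 1: 21 days after Dec 14, 2024 (when the grieved event occurs) is Jan 4, 2025; Dec 21, 2024 is within that limit.
Step 2: the earliest permitted date is 20 days after Dec 14, 2024 (when the grieved event occurs), i.e. Jan 3, 2025; Jan 4, 2025 is on or after that date.
Step 3: the earliest permitted date is 32 days after Dec 14, 2024 (when the grieved event occurs), i.e. Jan 15, 2025; done Jan 16, 2025 — permitted.
Step 4: 29 days after Jan 16, 2025 (when the grievance is advanced to the Director) is Feb 14, 2025; completed Feb 13, 2025, before the deadline.
Step 5: the window is 7–29 days after Feb 18, 2025 (end of the 5-day review period, which began when the grievance is referred to arbitration on Feb 13, 2025), so Feb 25, 2025 through Mar 19, 2025; done Feb 28, 2025 — within the window.
Step 6: 10 days after Mar 7, 2025 (end of the 7-day waiting period, which began when the arbitrator is named on Feb 28, 2025) is Mar 17, 2025; Mar 10, 2025 is within that limit.

None — every step was satisfied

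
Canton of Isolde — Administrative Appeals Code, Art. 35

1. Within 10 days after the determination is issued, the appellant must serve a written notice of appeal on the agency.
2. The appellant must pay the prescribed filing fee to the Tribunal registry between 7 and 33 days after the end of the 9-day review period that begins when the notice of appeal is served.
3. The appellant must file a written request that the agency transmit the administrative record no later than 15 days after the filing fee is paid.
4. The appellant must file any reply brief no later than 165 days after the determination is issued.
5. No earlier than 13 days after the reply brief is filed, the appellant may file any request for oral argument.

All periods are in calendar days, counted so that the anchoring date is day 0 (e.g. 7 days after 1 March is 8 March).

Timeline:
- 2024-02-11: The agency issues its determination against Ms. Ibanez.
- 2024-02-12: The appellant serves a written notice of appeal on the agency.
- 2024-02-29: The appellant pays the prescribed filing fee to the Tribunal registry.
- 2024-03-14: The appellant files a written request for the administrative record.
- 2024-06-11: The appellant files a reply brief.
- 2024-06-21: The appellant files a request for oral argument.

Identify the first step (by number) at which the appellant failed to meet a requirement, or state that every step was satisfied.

Step 5

Step 1: 10 days after 2024-02-11 (when the determination is issued) is 2024-02-21; 2024-02-12 is within that limit.
Step 2: the window is 7–33 days after 2024-02-21 (end of the 9-day review period, which began when the notice of appeal is served on 2024-02-12), so 2024-02-28 through 2024-03-25; 2024-02-29 falls inside that range.
Step 3: 15 days after 2024-02-29 (when the filing fee is paid) is 2024-03-15; completed 2024-03-14, before the deadline.
Step 4: 165 days after 2024-02-11 (when the determination is issued) is 2024-07-25; completed 2024-06-11, before the deadline.
Step 5: the earliest permitted date is 13 days after 2024-06-11 (when the reply brief is filed), i.e. 2024-06-24; acted on 2024-06-21, 3 days prematurely.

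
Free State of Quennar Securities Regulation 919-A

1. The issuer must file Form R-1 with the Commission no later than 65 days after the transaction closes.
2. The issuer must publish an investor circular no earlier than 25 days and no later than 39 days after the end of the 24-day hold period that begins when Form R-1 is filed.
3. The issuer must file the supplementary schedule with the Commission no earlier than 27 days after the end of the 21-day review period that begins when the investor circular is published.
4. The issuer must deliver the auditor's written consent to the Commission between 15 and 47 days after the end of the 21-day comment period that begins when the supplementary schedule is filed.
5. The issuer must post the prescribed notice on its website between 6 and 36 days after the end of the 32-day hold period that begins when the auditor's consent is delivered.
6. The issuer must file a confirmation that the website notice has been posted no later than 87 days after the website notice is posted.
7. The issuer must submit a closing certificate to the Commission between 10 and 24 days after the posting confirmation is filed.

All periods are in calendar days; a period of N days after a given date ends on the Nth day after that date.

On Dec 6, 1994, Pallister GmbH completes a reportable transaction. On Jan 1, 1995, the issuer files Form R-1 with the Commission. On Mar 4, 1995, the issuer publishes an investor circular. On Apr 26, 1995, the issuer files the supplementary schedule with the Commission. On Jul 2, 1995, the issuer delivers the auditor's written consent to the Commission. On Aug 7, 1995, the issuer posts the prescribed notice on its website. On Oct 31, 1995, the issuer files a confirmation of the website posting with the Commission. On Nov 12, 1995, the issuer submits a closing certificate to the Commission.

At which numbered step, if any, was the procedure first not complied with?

Step 5

Step 1 — counting 65 days from Dec 6, 1994 (when the transaction closes) gives a deadline of Feb 9, 1995; done Jan 1, 1995 — timely.
Step 2 — 25 and 39 days from Jan 25, 1995 (end of the 24-day hold period, which began when Form R-1 is filed on Jan 1, 1995) are Feb 19, 1995 and Mar 5, 1995 respectively; done Mar 4, 1995, which is between those dates.
Step 3 — must wait 27 days from Mar 25, 1995 (end of the 21-day review period, which began when the investor circular is published on Mar 4, 1995), so not before Apr 21, 1995; done Apr 26, 1995 — permitted.
Step 4 — 15 and 47 days from May 17, 1995 (end of the 21-day comment period, which began when the supplementary schedule is filed on Apr 26, 1995) are Jun 1, 1995 and Jul 3, 1995 respectively; Jul 2, 1995 falls inside that range.
Step 5 — 6 and 36 days from Aug 3, 1995 (end of the 32-day hold period, which began when the auditor's consent is delivered on Jul 2, 1995) are Aug 9, 1995 and Sep 8, 1995 respectively; Aug 7, 1995 is 2 days too early.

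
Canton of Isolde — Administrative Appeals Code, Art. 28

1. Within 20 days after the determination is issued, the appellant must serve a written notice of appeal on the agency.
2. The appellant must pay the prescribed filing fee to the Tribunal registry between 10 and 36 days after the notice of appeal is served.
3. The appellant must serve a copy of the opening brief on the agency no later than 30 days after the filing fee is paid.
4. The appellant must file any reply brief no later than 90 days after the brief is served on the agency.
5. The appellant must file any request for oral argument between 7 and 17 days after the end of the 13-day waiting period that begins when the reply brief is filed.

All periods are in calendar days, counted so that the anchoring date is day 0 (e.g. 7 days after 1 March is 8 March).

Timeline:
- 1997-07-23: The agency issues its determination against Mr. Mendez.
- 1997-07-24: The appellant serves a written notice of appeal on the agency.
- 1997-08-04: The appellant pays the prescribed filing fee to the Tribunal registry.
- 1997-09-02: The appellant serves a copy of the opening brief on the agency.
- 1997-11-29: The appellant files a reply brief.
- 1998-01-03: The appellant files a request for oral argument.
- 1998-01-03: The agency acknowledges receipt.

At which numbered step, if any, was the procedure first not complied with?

Step 5

Step 1: 20 days after 1997-07-23 (when the determination is issued) is 1997-08-12; done 1997-07-24 — timely.
Step 2: the window is 10–36 days after 1997-07-24 (when the notice of appeal is served), so 1997-08-03 through 1997-08-29; done 1997-08-04 — within the window.
Step 3: 30 days after 1997-08-04 (when the filing fee is paid) is 1997-09-03; done 1997-09-02 — timely.
Step 4: 90 days after 1997-09-02 (when the brief is served on the agency) is 1997-12-01; completed 1997-11-29, before the deadline.
Step 5: the window is 7–17 days after 1997-12-12 (end of the 13-day waiting period, which began when the reply brief is filed on 1997-11-29), so 1997-12-19 through 1997-12-29; 1998-01-03 is 5 days past the end of the window.
No need to go further; step 5 was not satisfied.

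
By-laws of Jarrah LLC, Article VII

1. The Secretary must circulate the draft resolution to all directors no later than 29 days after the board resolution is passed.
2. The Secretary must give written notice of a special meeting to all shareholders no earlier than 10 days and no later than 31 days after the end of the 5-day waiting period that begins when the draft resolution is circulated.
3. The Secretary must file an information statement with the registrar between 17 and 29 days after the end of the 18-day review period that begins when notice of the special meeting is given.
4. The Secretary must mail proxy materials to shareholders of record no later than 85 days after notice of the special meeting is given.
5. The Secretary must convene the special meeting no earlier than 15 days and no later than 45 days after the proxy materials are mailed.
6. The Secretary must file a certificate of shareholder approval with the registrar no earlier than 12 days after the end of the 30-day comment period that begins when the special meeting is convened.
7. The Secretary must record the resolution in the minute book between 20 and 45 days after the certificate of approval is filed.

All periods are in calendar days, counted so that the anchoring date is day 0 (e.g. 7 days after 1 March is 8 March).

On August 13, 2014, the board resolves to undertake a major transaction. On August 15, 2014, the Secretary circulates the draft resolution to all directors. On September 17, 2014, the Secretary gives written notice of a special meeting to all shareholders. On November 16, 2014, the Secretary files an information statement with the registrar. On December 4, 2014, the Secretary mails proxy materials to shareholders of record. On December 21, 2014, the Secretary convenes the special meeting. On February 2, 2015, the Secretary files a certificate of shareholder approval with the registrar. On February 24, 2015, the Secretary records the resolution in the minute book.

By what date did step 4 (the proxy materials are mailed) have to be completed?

December 11, 2014

Step 4 runs from September 17, 2014, when notice of the special meeting is given. 85 days after September 17, 2014 is December 11, 2014.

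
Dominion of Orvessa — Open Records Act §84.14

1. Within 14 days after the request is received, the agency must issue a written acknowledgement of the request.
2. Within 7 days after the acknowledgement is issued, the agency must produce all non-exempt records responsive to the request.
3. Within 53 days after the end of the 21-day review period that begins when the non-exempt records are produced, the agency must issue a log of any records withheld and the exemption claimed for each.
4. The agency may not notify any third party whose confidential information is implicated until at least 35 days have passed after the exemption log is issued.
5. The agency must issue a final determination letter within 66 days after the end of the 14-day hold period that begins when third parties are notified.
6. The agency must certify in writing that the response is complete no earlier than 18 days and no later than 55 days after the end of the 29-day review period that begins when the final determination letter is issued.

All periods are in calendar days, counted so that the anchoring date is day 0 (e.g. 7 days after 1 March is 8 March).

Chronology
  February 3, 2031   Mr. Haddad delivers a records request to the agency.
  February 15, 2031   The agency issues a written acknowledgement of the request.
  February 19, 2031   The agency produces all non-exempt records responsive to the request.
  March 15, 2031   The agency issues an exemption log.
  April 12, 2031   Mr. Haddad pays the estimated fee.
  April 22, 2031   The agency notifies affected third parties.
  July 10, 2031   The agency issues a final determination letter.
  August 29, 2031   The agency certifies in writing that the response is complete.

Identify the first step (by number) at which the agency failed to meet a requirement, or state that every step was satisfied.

Step 1: 14 days after February 3, 2031 (when the request is received) is February 17, 2031; completed February 15, 2031, before the deadline.
Step 2: 7 days after February 15, 2031 (when the acknowledgement is issued) is February 22, 2031; February 19, 2031 is within that limit.
Step 3: 53 days after March 12, 2031 (end of the 21-day review period, which began when the non-exempt records are produced on February 19, 2031) is May 4, 2031; completed March 15, 2031, before the deadline.
Step 4: the earliest permitted date is 35 days after March 15, 2031 (when the exemption log is issued), i.e. April 19, 2031; done April 22, 2031, after the minimum wait.
Step 5: 66 days after May 6, 2031 (end of the 14-day hold period, which began when third parties are notified on April 22, 2031) is July 11, 2031; July 10, 2031 is within that limit.
Step 6: the window is 18–55 days after August 8, 2031 (end of the 29-day review period, which began when the final determination letter is issued on July 10, 2031), so August 26, 2031 through October 2, 2031; done August 29, 2031, which is between those dates.

None — every step was satisfied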